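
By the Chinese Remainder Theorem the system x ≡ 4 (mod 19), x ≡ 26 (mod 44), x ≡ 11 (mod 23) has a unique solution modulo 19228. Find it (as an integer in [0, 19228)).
x ≡ 7946 (mod 19228); the representative in [0, 19228) is 7946

The moduli 19, 44, 23 are pairwise coprime, so by the CRT there is a unique solution mod 19·44·23 = 19228.
Solve by successive substitution. Start with x ≡ 4 (mod 19).
  Combine with x ≡ 26 (mod 44): write x = 4 + 19·t and require 4 + 19·t ≡ 26 (mod 44), i.e. 19·t ≡ 26 − 4 ≡ 22 (mod 44). Since 19^(−1) ≡ 7 (mod 44), t ≡ 7·22 ≡ 22 (mod 44). So x ≡ 4 + 19·22 = 422 (mod 836).
  Combine with x ≡ 11 (mod 23): write x = 422 + 836·t and require 422 + 836·t ≡ 11 (mod 23), i.e. 836·t ≡ 11 − 422 ≡ 3 (mod 23). Since 836^(−1) ≡ 3 (mod 23) (836 ≡ 8 (mod 23)), t ≡ 3·3 ≡ 9 (mod 23). So x ≡ 422 + 836·9 = 7946 (mod 19228).
Unique solution in [0, 19228): x = 7946.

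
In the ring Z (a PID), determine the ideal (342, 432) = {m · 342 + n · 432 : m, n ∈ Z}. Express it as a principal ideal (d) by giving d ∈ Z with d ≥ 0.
(342, 432) = (18); d = 18

In the PID Z, (a, b) is generated by gcd(a, b). Compute gcd(432, 342) with the extended Euclidean algorithm, tracking rows (r, s, t) with s·432 + t·342 = r:
  row A: (432, 1, 0)   [1·432 + 0·342 = 432]
  row B: (342, 0, 1)   [0·432 + 1·342 = 342]
  432 = 1·342 + 90   → row C = row A − 1·row B = (90, 1, −1)   [check: 1·432 − 1·342 = 90]
  342 = 3·90 + 72   → row D = row B − 3·row C = (72, −3, 4)   [check: −3·432 + 4·342 = 72]
  90 = 1·72 + 18   → row E = row C − 1·row D = (18, 4, −5)   [check: 4·432 − 5·342 = 18]
  72 = 4·18 + 0   → remainder 0, stop. gcd = 18 (last nonzero row E).
So gcd(342, 432) = 18, with Bézout identity 4·432 − 5·342 = 18. Containment (⊇): the Bézout identity exhibits 18 as an element of (342, 432), giving (18) ⊆ (342, 432). Containment (⊆): since 18 | 342 and 18 | 432 (342 = 18·19, 432 = 18·24), every Z-linear combination of 342 and 432 is divisible by 18, so (342, 432) ⊆ (18). Therefore (342, 432) = (18), d = 18.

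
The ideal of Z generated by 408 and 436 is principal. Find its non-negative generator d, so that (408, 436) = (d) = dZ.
(408, 436) = (4); d = 4

In the PID Z, (a, b) is generated by gcd(a, b). Compute gcd(436, 408) with the extended Euclidean algorithm, tracking rows (r, s, t) with s·436 + t·408 = r:
  row A: (436, 1, 0)   [1·436 + 0·408 = 436]
  row B: (408, 0, 1)   [0·436 + 1·408 = 408]
  436 = 1·408 + 28   → row C = row A − 1·row B = (28, 1, −1)   [check: 1·436 − 1·408 = 28]
  408 = 14·28 + 16   → row D = row B − 14·row C = (16, −14, 15)   [check: −14·436 + 15·408 = 16]
  28 = 1·16 + 12   → row E = row C − 1·row D = (12, 15, −16)   [check: 15·436 − 16·408 = 12]
  16 = 1·12 + 4   → row F = row D − 1·row E = (4, −29, 31)   [check: −29·436 + 31·408 = 4]
  12 = 3·4 + 0   → remainder 0, stop. gcd = 4 (last nonzero row F).
So gcd(408, 436) = 4, with Bézout identity −29·436 + 31·408 = 4. Containment (⊇): the Bézout identity exhibits 4 as an element of (408, 436), giving (4) ⊆ (408, 436). Containment (⊆): since 4 | 408 and 4 | 436 (408 = 4·102, 436 = 4·109), every Z-linear combination of 408 and 436 is divisible by 4, so (408, 436) ⊆ (4). Therefore (408, 436) = (4), d = 4.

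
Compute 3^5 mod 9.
0

Use repeated squaring. Binary(5) = 101. Walk through the bits of the exponent 5 left-to-right: at each bit after the leading one, square the running value, then multiply by 3 if the bit is 1 (always reducing mod 9):
  bit 1 = 1 (leading): start with 3.
  bit 2 = 0: square 3^2 = 9 ≡ 0 (mod 9).
  bit 3 = 1: square 0^2 = 0; bit is 1, so multiply 0·3 = 0 (mod 9).
Final value: 3^5 ≡ 0 (mod 9).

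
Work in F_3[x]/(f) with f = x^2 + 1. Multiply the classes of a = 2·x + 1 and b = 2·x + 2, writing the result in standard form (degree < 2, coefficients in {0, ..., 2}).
Multiply as integer polynomials: a · b = 4·x^2 + 6·x + 2. Reducing coefficients mod 3: a · b ≡ x^2 + 2. Now divide by f(x) = x^2 + 1 in F_3[x], eliminating the leading term at each step:
  leading term x^2: subtract (1)·f(x) = x^2 + 1, leaving 1 (coefficients mod 3)
The degree is now < 2, so this is the remainder. Hence a · b ≡ 1 in F_3[x]/(f).

Final answer: a · b ≡ 1 (mod f(x))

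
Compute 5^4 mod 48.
Use repeated squaring. Binary(4) = 100. Walk through the bits of the exponent 4 left-to-right: at each bit after the leading one, square the running value, then multiply by 5 if the bit is 1 (always reducing mod 48):
  bit 1 = 1 (leading): start with 5.
  bit 2 = 0: square 5^2 = 25 (mod 48).
  bit 3 = 0: square 25^2 = 625 ≡ 1 (mod 48).
Final value: 5^4 ≡ 1 (mod 48).

Final answer: 1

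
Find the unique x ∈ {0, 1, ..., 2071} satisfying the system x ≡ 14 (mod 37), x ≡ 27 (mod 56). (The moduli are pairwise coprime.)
x ≡ 643 (mod 2072); the representative in [0, 2072) is 643

The moduli 37, 56 are pairwise coprime, so by the CRT there is a unique solution mod 37·56 = 2072.
Solve by successive substitution. Start with x ≡ 14 (mod 37).
  Combine with x ≡ 27 (mod 56): write x = 14 + 37·t and require 14 + 37·t ≡ 27 (mod 56), i.e. 37·t ≡ 27 − 14 ≡ 13 (mod 56). Since 37^(−1) ≡ 53 (mod 56), t ≡ 53·13 ≡ 17 (mod 56). So x ≡ 14 + 37·17 = 643 (mod 2072).
Unique solution in [0, 2072): x = 643.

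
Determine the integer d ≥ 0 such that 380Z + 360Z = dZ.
(380, 360) = (20); d = 20

In the PID Z, (a, b) is generated by gcd(a, b). Compute gcd(380, 360) with the extended Euclidean algorithm, tracking rows (r, s, t) with s·380 + t·360 = r:
  row A: (380, 1, 0)   [1·380 + 0·360 = 380]
  row B: (360, 0, 1)   [0·380 + 1·360 = 360]
  380 = 1·360 + 20   → row C = row A − 1·row B = (20, 1, −1)   [check: 1·380 − 1·360 = 20]
  360 = 18·20 + 0   → remainder 0, stop. gcd = 20 (last nonzero row C).
So gcd(380, 360) = 20, with Bézout identity 1·380 − 1·360 = 20. Containment (⊇): the Bézout identity exhibits 20 as an element of (380, 360), giving (20) ⊆ (380, 360). Containment (⊆): since 20 | 380 and 20 | 360 (380 = 20·19, 360 = 20·18), every Z-linear combination of 380 and 360 is divisible by 20, so (380, 360) ⊆ (20). Therefore (380, 360) = (20), d = 20.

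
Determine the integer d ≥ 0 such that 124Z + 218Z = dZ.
(124, 218) = (2); d = 2

In the PID Z, (a, b) is generated by gcd(a, b). Compute gcd(218, 124) with the extended Euclidean algorithm, tracking rows (r, s, t) with s·218 + t·124 = r:
  row A: (218, 1, 0)   [1·218 + 0·124 = 218]
  row B: (124, 0, 1)   [0·218 + 1·124 = 124]
  218 = 1·124 + 94   → row C = row A − 1·row B = (94, 1, −1)   [check: 1·218 − 1·124 = 94]
  124 = 1·94 + 30   → row D = row B − 1·row C = (30, −1, 2)   [check: −1·218 + 2·124 = 30]
  94 = 3·30 + 4   → row E = row C − 3·row D = (4, 4, −7)   [check: 4·218 − 7·124 = 4]
  30 = 7·4 + 2   → row F = row D − 7·row E = (2, −29, 51)   [check: −29·218 + 51·124 = 2]
  4 = 2·2 + 0   → remainder 0, stop. gcd = 2 (last nonzero row F).
So gcd(124, 218) = 2, with Bézout identity −29·218 + 51·124 = 2. Containment (⊇): the Bézout identity exhibits 2 as an element of (124, 218), giving (2) ⊆ (124, 218). Containment (⊆): since 2 | 124 and 2 | 218 (124 = 2·62, 218 = 2·109), every Z-linear combination of 124 and 218 is divisible by 2, so (124, 218) ⊆ (2). Therefore (124, 218) = (2), d = 2.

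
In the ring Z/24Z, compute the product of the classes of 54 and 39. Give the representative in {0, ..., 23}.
18

Reduce the factors first: 54 ≡ 6, 39 ≡ 15 (mod 24), so 54 · 39 ≡ 6 · 15 (mod 24). 6 · 15 = 90. Dividing by 24: 90 = 3·24 + 18. So (54 · 39) mod 24 = 18.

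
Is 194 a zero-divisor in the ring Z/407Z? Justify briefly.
NO

gcd(194, 407) = 1, so 194 is a unit in Z/407Z (it has a multiplicative inverse). A unit cannot be a zero-divisor: if 194·b ≡ 0 then multiplying both sides by 194^(−1) gives b ≡ 0. So 194 is not a zero-divisor.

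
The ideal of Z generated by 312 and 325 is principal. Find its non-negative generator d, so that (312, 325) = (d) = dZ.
In the PID Z, (a, b) is generated by gcd(a, b). Compute gcd(325, 312) with the extended Euclidean algorithm, tracking rows (r, s, t) with s·325 + t·312 = r:
  row A: (325, 1, 0)   [1·325 + 0·312 = 325]
  row B: (312, 0, 1)   [0·325 + 1·312 = 312]
  325 = 1·312 + 13   → row C = row A − 1·row B = (13, 1, −1)   [check: 1·325 − 1·312 = 13]
  312 = 24·13 + 0   → remainder 0, stop. gcd = 13 (last nonzero row C).
So gcd(312, 325) = 13, with Bézout identity 1·325 − 1·312 = 13. Containment (⊇): the Bézout identity exhibits 13 as an element of (312, 325), giving (13) ⊆ (312, 325). Containment (⊆): since 13 | 312 and 13 | 325 (312 = 13·24, 325 = 13·25), every Z-linear combination of 312 and 325 is divisible by 13, so (312, 325) ⊆ (13). Therefore (312, 325) = (13), d = 13.

Final answer: (312, 325) = (13); d = 13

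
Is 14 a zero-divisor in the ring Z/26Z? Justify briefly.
YES

gcd(14, 26) = 2 > 1, so 14 is not a unit in Z/26Z. In Z/nZ every nonzero non-unit is a zero-divisor: explicitly, take b = 26/gcd = 13 ≠ 0 (mod 26); then 14·13 = 182 = 7·26, i.e. 14·13 ≡ 0 (mod 26). So 14 is a zero-divisor.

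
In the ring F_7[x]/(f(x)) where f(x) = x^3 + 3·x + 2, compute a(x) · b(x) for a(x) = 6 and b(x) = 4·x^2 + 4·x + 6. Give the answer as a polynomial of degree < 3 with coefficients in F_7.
Multiply as integer polynomials: a · b = 24·x^2 + 24·x + 36. Reducing coefficients mod 7: a · b ≡ 3·x^2 + 3·x + 1. This already has degree < 3, so no reduction by f is needed. Hence a · b ≡ 3·x^2 + 3·x + 1 in F_7[x]/(f).

Final answer: a · b ≡ 3·x^2 + 3·x + 1 (mod f(x))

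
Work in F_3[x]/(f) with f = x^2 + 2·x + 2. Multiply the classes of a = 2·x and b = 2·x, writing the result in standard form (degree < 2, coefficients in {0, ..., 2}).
a · b ≡ x + 1 (mod f(x))

Multiply as integer polynomials: a · b = 4·x^2. Reducing coefficients mod 3: a · b ≡ x^2. Now divide by f(x) = x^2 + 2·x + 2 in F_3[x], eliminating the leading term at each step:
  leading term x^2: subtract (1)·f(x) = x^2 + 2·x + 2, leaving x + 1 (coefficients mod 3)
The degree is now < 2, so this is the remainder. Hence a · b ≡ x + 1 in F_3[x]/(f).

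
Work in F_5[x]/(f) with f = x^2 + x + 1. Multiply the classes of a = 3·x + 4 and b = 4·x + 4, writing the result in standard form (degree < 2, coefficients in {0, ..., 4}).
a · b ≡ x + 4 (mod f(x))

Multiply as integer polynomials: a · b = 12·x^2 + 28·x + 16. Reducing coefficients mod 5: a · b ≡ 2·x^2 + 3·x + 1. Now divide by f(x) = x^2 + x + 1 in F_5[x], eliminating the leading term at each step:
  leading term 2·x^2: subtract (2)·f(x) = 2·x^2 + 2·x + 2, leaving x + 4 (coefficients mod 5)
The degree is now < 2, so this is the remainder. Hence a · b ≡ x + 4 in F_5[x]/(f).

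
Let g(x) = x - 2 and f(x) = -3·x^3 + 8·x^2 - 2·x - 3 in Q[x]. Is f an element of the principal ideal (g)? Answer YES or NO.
In Q[x] the ideal (g) consists of all multiples of g, so f ∈ (g) iff g | f, i.e. iff the remainder of f on division by g is 0. Divide f by g (g is monic, so eliminate the leading term of the running remainder at each step):
  leading term -3·x^3: subtract (-3·x^2)·g(x) = -3·x^3 + 6·x^2, leaving 2·x^2 - 2·x - 3
  leading term 2·x^2: subtract (2·x)·g(x) = 2·x^2 - 4·x, leaving 2·x - 3
  leading term 2·x: subtract (2)·g(x) = 2·x - 4, leaving 1
The remainder r(x) = 1 ≠ 0 (and deg r < deg g), so g ∤ f, i.e. f ∉ (g).

Final answer: NO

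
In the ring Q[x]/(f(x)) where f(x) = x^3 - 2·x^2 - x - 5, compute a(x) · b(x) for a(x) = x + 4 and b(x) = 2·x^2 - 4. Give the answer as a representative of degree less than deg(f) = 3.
First multiply in Q[x] without reducing: a · b = 2·x^3 + 8·x^2 - 4·x - 16. Now divide by f(x) = x^3 - 2·x^2 - x - 5, eliminating the leading term at each step:
  leading term 2·x^3: subtract (2)·f(x) = 2·x^3 - 4·x^2 - 2·x - 10, leaving 12·x^2 - 2·x - 6
The degree is now < 3, so this is the remainder. Hence a · b ≡ 12·x^2 - 2·x - 6 in Q[x]/(f).

Final answer: a · b ≡ 12·x^2 - 2·x - 6 (mod f(x))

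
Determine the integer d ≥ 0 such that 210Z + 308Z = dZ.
In the PID Z, (a, b) is generated by gcd(a, b). Compute gcd(308, 210) with the extended Euclidean algorithm, tracking rows (r, s, t) with s·308 + t·210 = r:
  row A: (308, 1, 0)   [1·308 + 0·210 = 308]
  row B: (210, 0, 1)   [0·308 + 1·210 = 210]
  308 = 1·210 + 98   → row C = row A − 1·row B = (98, 1, −1)   [check: 1·308 − 1·210 = 98]
  210 = 2·98 + 14   → row D = row B − 2·row C = (14, −2, 3)   [check: −2·308 + 3·210 = 14]
  98 = 7·14 + 0   → remainder 0, stop. gcd = 14 (last nonzero row D).
So gcd(210, 308) = 14, with Bézout identity −2·308 + 3·210 = 14. Containment (⊇): the Bézout identity exhibits 14 as an element of (210, 308), giving (14) ⊆ (210, 308). Containment (⊆): since 14 | 210 and 14 | 308 (210 = 14·15, 308 = 14·22), every Z-linear combination of 210 and 308 is divisible by 14, so (210, 308) ⊆ (14). Therefore (210, 308) = (14), d = 14.

Final answer: (210, 308) = (14); d = 14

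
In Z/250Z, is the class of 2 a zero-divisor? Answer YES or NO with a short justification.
gcd(2, 250) = 2 > 1, so 2 is not a unit in Z/250Z. In Z/nZ every nonzero non-unit is a zero-divisor: explicitly, take b = 250/gcd = 125 ≠ 0 (mod 250); then 2·125 = 250 = 1·250, i.e. 2·125 ≡ 0 (mod 250). So 2 is a zero-divisor.

Final answer: YES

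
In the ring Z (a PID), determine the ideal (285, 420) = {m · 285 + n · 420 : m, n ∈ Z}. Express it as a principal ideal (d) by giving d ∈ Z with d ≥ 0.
In the PID Z, (a, b) is generated by gcd(a, b). Compute gcd(420, 285) with the extended Euclidean algorithm, tracking rows (r, s, t) with s·420 + t·285 = r:
  row A: (420, 1, 0)   [1·420 + 0·285 = 420]
  row B: (285, 0, 1)   [0·420 + 1·285 = 285]
  420 = 1·285 + 135   → row C = row A − 1·row B = (135, 1, −1)   [check: 1·420 − 1·285 = 135]
  285 = 2·135 + 15   → row D = row B − 2·row C = (15, −2, 3)   [check: −2·420 + 3·285 = 15]
  135 = 9·15 + 0   → remainder 0, stop. gcd = 15 (last nonzero row D).
So gcd(285, 420) = 15, with Bézout identity −2·420 + 3·285 = 15. Containment (⊇): the Bézout identity exhibits 15 as an element of (285, 420), giving (15) ⊆ (285, 420). Containment (⊆): since 15 | 285 and 15 | 420 (285 = 15·19, 420 = 15·28), every Z-linear combination of 285 and 420 is divisible by 15, so (285, 420) ⊆ (15). Therefore (285, 420) = (15), d = 15.

Final answer: (285, 420) = (15); d = 15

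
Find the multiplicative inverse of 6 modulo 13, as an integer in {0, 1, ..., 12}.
Apply the extended Euclidean algorithm to (13, 6), tracking rows (r, s, t) with s·13 + t·6 = r. Each division r_prev = q·r_cur + r_new produces the new row as (previous row) − q·(current row):
  row A: (13, 1, 0)   [1·13 + 0·6 = 13]
  row B: (6, 0, 1)   [0·13 + 1·6 = 6]
  13 = 2·6 + 1   → row C = row A − 2·row B = (1, 1, −2)   [check: 1·13 − 2·6 = 1]
  6 = 6·1 + 0   → remainder 0, stop. gcd = 1 (last nonzero row C).
The gcd is 1, so 6 is invertible mod 13. The last nonzero row gives 1·13 − 2·6 = 1, so t = −2. So 6^(−1) ≡ −2 ≡ 11 (mod 13). Verify: 6 · 11 = 66 ≡ 1 (mod 13). ✓

Final answer: 6^(−1) ≡ 11 (mod 13)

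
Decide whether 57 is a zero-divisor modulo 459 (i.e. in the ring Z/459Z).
YES

gcd(57, 459) = 3 > 1, so 57 is not a unit in Z/459Z. In Z/nZ every nonzero non-unit is a zero-divisor: explicitly, take b = 459/gcd = 153 ≠ 0 (mod 459); then 57·153 = 8721 = 19·459, i.e. 57·153 ≡ 0 (mod 459). So 57 is a zero-divisor.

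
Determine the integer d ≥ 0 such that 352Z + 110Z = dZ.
In the PID Z, (a, b) is generated by gcd(a, b). Compute gcd(352, 110) with the extended Euclidean algorithm, tracking rows (r, s, t) with s·352 + t·110 = r:
  row A: (352, 1, 0)   [1·352 + 0·110 = 352]
  row B: (110, 0, 1)   [0·352 + 1·110 = 110]
  352 = 3·110 + 22   → row C = row A − 3·row B = (22, 1, −3)   [check: 1·352 − 3·110 = 22]
  110 = 5·22 + 0   → remainder 0, stop. gcd = 22 (last nonzero row C).
So gcd(352, 110) = 22, with Bézout identity 1·352 − 3·110 = 22. Containment (⊇): the Bézout identity exhibits 22 as an element of (352, 110), giving (22) ⊆ (352, 110). Containment (⊆): since 22 | 352 and 22 | 110 (352 = 22·16, 110 = 22·5), every Z-linear combination of 352 and 110 is divisible by 22, so (352, 110) ⊆ (22). Therefore (352, 110) = (22), d = 22.

Final answer: (352, 110) = (22); d = 22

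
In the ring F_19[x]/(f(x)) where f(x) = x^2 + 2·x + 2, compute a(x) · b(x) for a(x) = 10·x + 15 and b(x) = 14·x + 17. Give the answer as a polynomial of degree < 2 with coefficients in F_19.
a · b ≡ 5·x + 13 (mod f(x))

Multiply as integer polynomials: a · b = 140·x^2 + 380·x + 255. Reducing coefficients mod 19: a · b ≡ 7·x^2 + 8. Now divide by f(x) = x^2 + 2·x + 2 in F_19[x], eliminating the leading term at each step:
  leading term 7·x^2: subtract (7)·f(x) = 7·x^2 + 14·x + 14, leaving 5·x + 13 (coefficients mod 19)
The degree is now < 2, so this is the remainder. Hence a · b ≡ 5·x + 13 in F_19[x]/(f).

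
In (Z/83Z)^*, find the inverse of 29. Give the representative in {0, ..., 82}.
Apply the extended Euclidean algorithm to (83, 29), tracking rows (r, s, t) with s·83 + t·29 = r. Each division r_prev = q·r_cur + r_new produces the new row as (previous row) − q·(current row):
  row A: (83, 1, 0)   [1·83 + 0·29 = 83]
  row B: (29, 0, 1)   [0·83 + 1·29 = 29]
  83 = 2·29 + 25   → row C = row A − 2·row B = (25, 1, −2)   [check: 1·83 − 2·29 = 25]
  29 = 1·25 + 4   → row D = row B − 1·row C = (4, −1, 3)   [check: −1·83 + 3·29 = 4]
  25 = 6·4 + 1   → row E = row C − 6·row D = (1, 7, −20)   [check: 7·83 − 20·29 = 1]
  4 = 4·1 + 0   → remainder 0, stop. gcd = 1 (last nonzero row E).
The gcd is 1, so 29 is invertible mod 83. The last nonzero row gives 7·83 − 20·29 = 1, so t = −20. So 29^(−1) ≡ −20 ≡ 63 (mod 83). Verify: 29 · 63 = 1827 ≡ 1 (mod 83). ✓

Final answer: 29^(−1) ≡ 63 (mod 83)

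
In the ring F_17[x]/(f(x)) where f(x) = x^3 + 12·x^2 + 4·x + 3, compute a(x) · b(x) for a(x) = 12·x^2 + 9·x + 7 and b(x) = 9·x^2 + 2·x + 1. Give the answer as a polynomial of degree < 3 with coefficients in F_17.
Multiply as integer polynomials: a · b = 108·x^4 + 105·x^3 + 93·x^2 + 23·x + 7. Reducing coefficients mod 17: a · b ≡ 6·x^4 + 3·x^3 + 8·x^2 + 6·x + 7. Now divide by f(x) = x^3 + 12·x^2 + 4·x + 3 in F_17[x], eliminating the leading term at each step:
  leading term 6·x^4: subtract (6·x)·f(x) = 6·x^4 + 4·x^3 + 7·x^2 + x, leaving 16·x^3 + x^2 + 5·x + 7 (coefficients mod 17)
  leading term 16·x^3: subtract (16)·f(x) = 16·x^3 + 5·x^2 + 13·x + 14, leaving 13·x^2 + 9·x + 10 (coefficients mod 17)
The degree is now < 3, so this is the remainder. Hence a · b ≡ 13·x^2 + 9·x + 10 in F_17[x]/(f).

Final answer: a · b ≡ 13·x^2 + 9·x + 10 (mod f(x))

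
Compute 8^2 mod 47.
17

Use repeated squaring. Binary(2) = 10. Walk through the bits of the exponent 2 left-to-right: at each bit after the leading one, square the running value, then multiply by 8 if the bit is 1 (always reducing mod 47):
  bit 1 = 1 (leading): start with 8.
  bit 2 = 0: square 8^2 = 64 ≡ 17 (mod 47).
Final value: 8^2 ≡ 17 (mod 47).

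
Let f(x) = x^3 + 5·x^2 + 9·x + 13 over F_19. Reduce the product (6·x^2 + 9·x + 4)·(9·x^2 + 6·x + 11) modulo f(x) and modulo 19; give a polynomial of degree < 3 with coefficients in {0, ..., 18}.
Multiply as integer polynomials: a · b = 54·x^4 + 117·x^3 + 156·x^2 + 123·x + 44. Reducing coefficients mod 19: a · b ≡ 16·x^4 + 3·x^3 + 4·x^2 + 9·x + 6. Now divide by f(x) = x^3 + 5·x^2 + 9·x + 13 in F_19[x], eliminating the leading term at each step:
  leading term 16·x^4: subtract (16·x)·f(x) = 16·x^4 + 4·x^3 + 11·x^2 + 18·x, leaving 18·x^3 + 12·x^2 + 10·x + 6 (coefficients mod 19)
  leading term 18·x^3: subtract (18)·f(x) = 18·x^3 + 14·x^2 + 10·x + 6, leaving 17·x^2 (coefficients mod 19)
The degree is now < 3, so this is the remainder. Hence a · b ≡ 17·x^2 in F_19[x]/(f).

Final answer: a · b ≡ 17·x^2 (mod f(x))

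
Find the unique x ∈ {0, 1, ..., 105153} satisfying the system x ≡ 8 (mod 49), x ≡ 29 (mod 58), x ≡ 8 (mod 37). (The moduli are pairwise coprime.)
x ≡ 23577 (mod 105154); the representative in [0, 105154) is 23577

The moduli 49, 58, 37 are pairwise coprime, so by the CRT there is a unique solution mod 49·58·37 = 105154.
Solve by successive substitution. Start with x ≡ 8 (mod 49).
  Combine with x ≡ 29 (mod 58): write x = 8 + 49·t and require 8 + 49·t ≡ 29 (mod 58), i.e. 49·t ≡ 29 − 8 ≡ 21 (mod 58). Since 49^(−1) ≡ 45 (mod 58), t ≡ 45·21 ≡ 17 (mod 58). So x ≡ 8 + 49·17 = 841 (mod 2842).
  Combine with x ≡ 8 (mod 37): write x = 841 + 2842·t and require 841 + 2842·t ≡ 8 (mod 37), i.e. 2842·t ≡ 8 − 841 ≡ 18 (mod 37). Since 2842^(−1) ≡ 21 (mod 37) (2842 ≡ 30 (mod 37)), t ≡ 21·18 ≡ 8 (mod 37). So x ≡ 841 + 2842·8 = 23577 (mod 105154).
Unique solution in [0, 105154): x = 23577.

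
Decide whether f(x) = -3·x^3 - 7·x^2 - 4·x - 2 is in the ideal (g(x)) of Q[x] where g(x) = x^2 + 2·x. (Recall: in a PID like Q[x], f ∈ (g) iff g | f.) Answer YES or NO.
In Q[x] the ideal (g) consists of all multiples of g, so f ∈ (g) iff g | f, i.e. iff the remainder of f on division by g is 0. Divide f by g (g is monic, so eliminate the leading term of the running remainder at each step):
  leading term -3·x^3: subtract (-3·x)·g(x) = -3·x^3 - 6·x^2, leaving -x^2 - 4·x - 2
  leading term -x^2: subtract (-1)·g(x) = -x^2 - 2·x, leaving -2·x - 2
The remainder r(x) = -2·x - 2 ≠ 0 (and deg r < deg g), so g ∤ f, i.e. f ∉ (g).

Final answer: NO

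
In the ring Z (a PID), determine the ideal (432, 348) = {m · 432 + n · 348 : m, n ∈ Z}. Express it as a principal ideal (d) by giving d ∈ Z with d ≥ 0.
In the PID Z, (a, b) is generated by gcd(a, b). Compute gcd(432, 348) with the extended Euclidean algorithm, tracking rows (r, s, t) with s·432 + t·348 = r:
  row A: (432, 1, 0)   [1·432 + 0·348 = 432]
  row B: (348, 0, 1)   [0·432 + 1·348 = 348]
  432 = 1·348 + 84   → row C = row A − 1·row B = (84, 1, −1)   [check: 1·432 − 1·348 = 84]
  348 = 4·84 + 12   → row D = row B − 4·row C = (12, −4, 5)   [check: −4·432 + 5·348 = 12]
  84 = 7·12 + 0   → remainder 0, stop. gcd = 12 (last nonzero row D).
So gcd(432, 348) = 12, with Bézout identity −4·432 + 5·348 = 12. Containment (⊇): the Bézout identity exhibits 12 as an element of (432, 348), giving (12) ⊆ (432, 348). Containment (⊆): since 12 | 432 and 12 | 348 (432 = 12·36, 348 = 12·29), every Z-linear combination of 432 and 348 is divisible by 12, so (432, 348) ⊆ (12). Therefore (432, 348) = (12), d = 12.

Final answer: (432, 348) = (12); d = 12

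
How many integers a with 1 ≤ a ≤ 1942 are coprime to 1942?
970

The number of a ∈ {1, ..., 1942} with gcd(a, 1942) = 1 is by definition Euler's totient φ(1942). φ is multiplicative, with φ(p^e) = p^e − p^(e−1). Factorise 1942 = 2 · 971. Then
  φ(1942) = (2 − 1) · (971 − 1) = 1 · 970 = 970.
So there are 970 such integers.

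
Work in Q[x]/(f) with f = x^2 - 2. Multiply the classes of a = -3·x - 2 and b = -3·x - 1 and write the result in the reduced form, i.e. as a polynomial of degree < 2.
First multiply in Q[x] without reducing: a · b = 9·x^2 + 9·x + 2. Now divide by f(x) = x^2 - 2, eliminating the leading term at each step:
  leading term 9·x^2: subtract (9)·f(x) = 9·x^2 - 18, leaving 9·x + 20
The degree is now < 2, so this is the remainder. Hence a · b ≡ 9·x + 20 in Q[x]/(f).

Final answer: a · b ≡ 9·x + 20 (mod f(x))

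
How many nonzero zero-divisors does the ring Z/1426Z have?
Z/1426Z has 765 nonzero zero-divisors

In Z/1426Z each nonzero element is either a unit (gcd with 1426 is 1) or a zero-divisor (gcd > 1). The number of units is φ(1426): factorise 1426 = 2 · 23 · 31, so φ(1426) = (2 − 1) · (23 − 1) · (31 − 1) = 1 · 22 · 30 = 660. The nonzero elements number 1426 − 1 = 1425. Hence the nonzero zero-divisors number 1425 − 660 = 765.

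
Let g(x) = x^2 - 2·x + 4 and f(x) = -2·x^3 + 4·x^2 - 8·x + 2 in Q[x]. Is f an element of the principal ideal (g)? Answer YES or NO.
NO

In Q[x] the ideal (g) consists of all multiples of g, so f ∈ (g) iff g | f, i.e. iff the remainder of f on division by g is 0. Divide f by g (g is monic, so eliminate the leading term of the running remainder at each step):
  leading term -2·x^3: subtract (-2·x)·g(x) = -2·x^3 + 4·x^2 - 8·x, leaving 2
The remainder r(x) = 2 ≠ 0 (and deg r < deg g), so g ∤ f, i.e. f ∉ (g).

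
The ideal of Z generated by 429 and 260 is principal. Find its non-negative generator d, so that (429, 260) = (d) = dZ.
In the PID Z, (a, b) is generated by gcd(a, b). Compute gcd(429, 260) with the extended Euclidean algorithm, tracking rows (r, s, t) with s·429 + t·260 = r:
  row A: (429, 1, 0)   [1·429 + 0·260 = 429]
  row B: (260, 0, 1)   [0·429 + 1·260 = 260]
  429 = 1·260 + 169   → row C = row A − 1·row B = (169, 1, −1)   [check: 1·429 − 1·260 = 169]
  260 = 1·169 + 91   → row D = row B − 1·row C = (91, −1, 2)   [check: −1·429 + 2·260 = 91]
  169 = 1·91 + 78   → row E = row C − 1·row D = (78, 2, −3)   [check: 2·429 − 3·260 = 78]
  91 = 1·78 + 13   → row F = row D − 1·row E = (13, −3, 5)   [check: −3·429 + 5·260 = 13]
  78 = 6·13 + 0   → remainder 0, stop. gcd = 13 (last nonzero row F).
So gcd(429, 260) = 13, with Bézout identity −3·429 + 5·260 = 13. Containment (⊇): the Bézout identity exhibits 13 as an element of (429, 260), giving (13) ⊆ (429, 260). Containment (⊆): since 13 | 429 and 13 | 260 (429 = 13·33, 260 = 13·20), every Z-linear combination of 429 and 260 is divisible by 13, so (429, 260) ⊆ (13). Therefore (429, 260) = (13), d = 13.

Final answer: (429, 260) = (13); d = 13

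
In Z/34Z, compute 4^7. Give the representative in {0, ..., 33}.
Use repeated squaring. Binary(7) = 111. Walk through the bits of the exponent 7 left-to-right: at each bit after the leading one, square the running value, then multiply by 4 if the bit is 1 (always reducing mod 34):
  bit 1 = 1 (leading): start with 4.
  bit 2 = 1: square 4^2 = 16; bit is 1, so multiply 16·4 = 64 ≡ 30 (mod 34).
  bit 3 = 1: square 30^2 = 900 ≡ 16; bit is 1, so multiply 16·4 = 64 ≡ 30 (mod 34).
Final value: 4^7 ≡ 30 (mod 34).

Final answer: 30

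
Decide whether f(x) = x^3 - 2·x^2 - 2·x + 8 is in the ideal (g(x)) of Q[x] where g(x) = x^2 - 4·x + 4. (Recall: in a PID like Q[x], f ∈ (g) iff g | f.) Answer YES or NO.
In Q[x] the ideal (g) consists of all multiples of g, so f ∈ (g) iff g | f, i.e. iff the remainder of f on division by g is 0. Divide f by g (g is monic, so eliminate the leading term of the running remainder at each step):
  leading term x^3: subtract (x)·g(x) = x^3 - 4·x^2 + 4·x, leaving 2·x^2 - 6·x + 8
  leading term 2·x^2: subtract (2)·g(x) = 2·x^2 - 8·x + 8, leaving 2·x
The remainder r(x) = 2·x ≠ 0 (and deg r < deg g), so g ∤ f, i.e. f ∉ (g).

Final answer: NO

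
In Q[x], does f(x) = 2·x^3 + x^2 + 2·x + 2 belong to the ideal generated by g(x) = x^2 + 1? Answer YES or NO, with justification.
In Q[x] the ideal (g) consists of all multiples of g, so f ∈ (g) iff g | f, i.e. iff the remainder of f on division by g is 0. Divide f by g (g is monic, so eliminate the leading term of the running remainder at each step):
  leading term 2·x^3: subtract (2·x)·g(x) = 2·x^3 + 2·x, leaving x^2 + 2
  leading term x^2: subtract (1)·g(x) = x^2 + 1, leaving 1
The remainder r(x) = 1 ≠ 0 (and deg r < deg g), so g ∤ f, i.e. f ∉ (g).

Final answer: NO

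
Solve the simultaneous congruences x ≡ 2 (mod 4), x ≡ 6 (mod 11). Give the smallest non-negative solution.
The moduli 4, 11 are pairwise coprime, so by the CRT there is a unique solution mod 4·11 = 44.
Solve by successive substitution. Start with x ≡ 2 (mod 4).
  Combine with x ≡ 6 (mod 11): write x = 2 + 4·t and require 2 + 4·t ≡ 6 (mod 11), i.e. 4·t ≡ 6 − 2 ≡ 4 (mod 11). Since 4^(−1) ≡ 3 (mod 11), t ≡ 3·4 ≡ 1 (mod 11). So x ≡ 2 + 4·1 = 6 (mod 44).
Unique solution in [0, 44): x = 6.

Final answer: x ≡ 6 (mod 44); the representative in [0, 44) is 6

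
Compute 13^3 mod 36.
1

Use repeated squaring. Binary(3) = 11. Walk through the bits of the exponent 3 left-to-right: at each bit after the leading one, square the running value, then multiply by 13 if the bit is 1 (always reducing mod 36):
  bit 1 = 1 (leading): start with 13.
  bit 2 = 1: square 13^2 = 169 ≡ 25; bit is 1, so multiply 25·13 = 325 ≡ 1 (mod 36).
Final value: 13^3 ≡ 1 (mod 36).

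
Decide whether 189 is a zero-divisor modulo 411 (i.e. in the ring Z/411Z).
gcd(189, 411) = 3 > 1, so 189 is not a unit in Z/411Z. In Z/nZ every nonzero non-unit is a zero-divisor: explicitly, take b = 411/gcd = 137 ≠ 0 (mod 411); then 189·137 = 25893 = 63·411, i.e. 189·137 ≡ 0 (mod 411). So 189 is a zero-divisor.

Final answer: YES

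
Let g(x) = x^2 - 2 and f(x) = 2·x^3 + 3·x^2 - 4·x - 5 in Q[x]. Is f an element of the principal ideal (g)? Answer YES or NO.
In Q[x] the ideal (g) consists of all multiples of g, so f ∈ (g) iff g | f, i.e. iff the remainder of f on division by g is 0. Divide f by g (g is monic, so eliminate the leading term of the running remainder at each step):
  leading term 2·x^3: subtract (2·x)·g(x) = 2·x^3 - 4·x, leaving 3·x^2 - 5
  leading term 3·x^2: subtract (3)·g(x) = 3·x^2 - 6, leaving 1
The remainder r(x) = 1 ≠ 0 (and deg r < deg g), so g ∤ f, i.e. f ∉ (g).

Final answer: NO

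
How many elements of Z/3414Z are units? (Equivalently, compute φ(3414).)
Z/3414Z has φ(3414) = 1136 units

An element a ∈ Z/3414Z is a unit iff gcd(a, 3414) = 1, so the number of units is φ(3414). φ is multiplicative, with φ(p^e) = p^e − p^(e−1). Factorise 3414 = 2 · 3 · 569. Then
  φ(3414) = (2 − 1) · (3 − 1) · (569 − 1) = 1 · 2 · 568 = 1136.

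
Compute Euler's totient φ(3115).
φ is multiplicative, with φ(p^e) = p^e − p^(e−1). Factorise 3115 = 5 · 7 · 89. Then
  φ(3115) = (5 − 1) · (7 − 1) · (89 − 1) = 4 · 6 · 88 = 2112.

Final answer: φ(3115) = 2112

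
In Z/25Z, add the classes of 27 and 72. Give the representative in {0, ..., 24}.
24

Reduce the summands first: 27 ≡ 2, 72 ≡ 22 (mod 25), so 27 + 72 ≡ 2 + 22 (mod 25). 2 + 22 = 24; 24 = 0·25 + 24, so (27 + 72) mod 25 = 24.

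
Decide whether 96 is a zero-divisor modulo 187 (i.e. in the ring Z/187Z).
NO

gcd(96, 187) = 1, so 96 is a unit in Z/187Z (it has a multiplicative inverse). A unit cannot be a zero-divisor: if 96·b ≡ 0 then multiplying both sides by 96^(−1) gives b ≡ 0. So 96 is not a zero-divisor.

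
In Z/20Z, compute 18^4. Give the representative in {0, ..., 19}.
Use repeated squaring. Binary(4) = 100. Walk through the bits of the exponent 4 left-to-right: at each bit after the leading one, square the running value, then multiply by 18 if the bit is 1 (always reducing mod 20):
  bit 1 = 1 (leading): start with 18.
  bit 2 = 0: square 18^2 = 324 ≡ 4 (mod 20).
  bit 3 = 0: square 4^2 = 16 (mod 20).
Final value: 18^4 ≡ 16 (mod 20).

Final answer: 16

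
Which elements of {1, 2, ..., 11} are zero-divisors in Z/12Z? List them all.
An element a ∈ Z/12Z (with a ≠ 0) is a zero-divisor iff gcd(a, 12) > 1 (because a is a unit precisely when gcd(a, n) = 1, and in Z/nZ every nonzero, non-unit element is a zero-divisor). Scan a = 1, ..., 11 and keep those with gcd(a, 12) > 1:
  gcd(2, 12) = 2, gcd(3, 12) = 3, gcd(4, 12) = 4, gcd(6, 12) = 6, gcd(8, 12) = 4, gcd(9, 12) = 3, gcd(10, 12) = 2.
All other a ∈ {1, ..., 11} have gcd(a, 12) = 1 and are units. So the nonzero zero-divisors are exactly the 7 values of a appearing in this scan.

Final answer: nonzero zero-divisors of Z/12Z = {2, 3, 4, 6, 8, 9, 10}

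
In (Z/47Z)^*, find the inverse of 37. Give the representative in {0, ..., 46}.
Apply the extended Euclidean algorithm to (47, 37), tracking rows (r, s, t) with s·47 + t·37 = r. Each division r_prev = q·r_cur + r_new produces the new row as (previous row) − q·(current row):
  row A: (47, 1, 0)   [1·47 + 0·37 = 47]
  row B: (37, 0, 1)   [0·47 + 1·37 = 37]
  47 = 1·37 + 10   → row C = row A − 1·row B = (10, 1, −1)   [check: 1·47 − 1·37 = 10]
  37 = 3·10 + 7   → row D = row B − 3·row C = (7, −3, 4)   [check: −3·47 + 4·37 = 7]
  10 = 1·7 + 3   → row E = row C − 1·row D = (3, 4, −5)   [check: 4·47 − 5·37 = 3]
  7 = 2·3 + 1   → row F = row D − 2·row E = (1, −11, 14)   [check: −11·47 + 14·37 = 1]
  3 = 3·1 + 0   → remainder 0, stop. gcd = 1 (last nonzero row F).
The gcd is 1, so 37 is invertible mod 47. The last nonzero row gives −11·47 + 14·37 = 1, so t = 14. So 37^(−1) ≡ 14 (mod 47). Verify: 37 · 14 = 518 ≡ 1 (mod 47). ✓

Final answer: 37^(−1) ≡ 14 (mod 47)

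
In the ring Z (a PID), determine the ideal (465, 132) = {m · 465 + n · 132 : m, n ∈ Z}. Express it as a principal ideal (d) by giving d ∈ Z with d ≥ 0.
(465, 132) = (3); d = 3

In the PID Z, (a, b) is generated by gcd(a, b). Compute gcd(465, 132) with the extended Euclidean algorithm, tracking rows (r, s, t) with s·465 + t·132 = r:
  row A: (465, 1, 0)   [1·465 + 0·132 = 465]
  row B: (132, 0, 1)   [0·465 + 1·132 = 132]
  465 = 3·132 + 69   → row C = row A − 3·row B = (69, 1, −3)   [check: 1·465 − 3·132 = 69]
  132 = 1·69 + 63   → row D = row B − 1·row C = (63, −1, 4)   [check: −1·465 + 4·132 = 63]
  69 = 1·63 + 6   → row E = row C − 1·row D = (6, 2, −7)   [check: 2·465 − 7·132 = 6]
  63 = 10·6 + 3   → row F = row D − 10·row E = (3, −21, 74)   [check: −21·465 + 74·132 = 3]
  6 = 2·3 + 0   → remainder 0, stop. gcd = 3 (last nonzero row F).
So gcd(465, 132) = 3, with Bézout identity −21·465 + 74·132 = 3. Containment (⊇): the Bézout identity exhibits 3 as an element of (465, 132), giving (3) ⊆ (465, 132). Containment (⊆): since 3 | 465 and 3 | 132 (465 = 3·155, 132 = 3·44), every Z-linear combination of 465 and 132 is divisible by 3, so (465, 132) ⊆ (3). Therefore (465, 132) = (3), d = 3.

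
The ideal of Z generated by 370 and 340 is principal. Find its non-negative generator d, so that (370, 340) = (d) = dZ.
(370, 340) = (10); d = 10

In the PID Z, (a, b) is generated by gcd(a, b). Compute gcd(370, 340) with the extended Euclidean algorithm, tracking rows (r, s, t) with s·370 + t·340 = r:
  row A: (370, 1, 0)   [1·370 + 0·340 = 370]
  row B: (340, 0, 1)   [0·370 + 1·340 = 340]
  370 = 1·340 + 30   → row C = row A − 1·row B = (30, 1, −1)   [check: 1·370 − 1·340 = 30]
  340 = 11·30 + 10   → row D = row B − 11·row C = (10, −11, 12)   [check: −11·370 + 12·340 = 10]
  30 = 3·10 + 0   → remainder 0, stop. gcd = 10 (last nonzero row D).
So gcd(370, 340) = 10, with Bézout identity −11·370 + 12·340 = 10. Containment (⊇): the Bézout identity exhibits 10 as an element of (370, 340), giving (10) ⊆ (370, 340). Containment (⊆): since 10 | 370 and 10 | 340 (370 = 10·37, 340 = 10·34), every Z-linear combination of 370 and 340 is divisible by 10, so (370, 340) ⊆ (10). Therefore (370, 340) = (10), d = 10.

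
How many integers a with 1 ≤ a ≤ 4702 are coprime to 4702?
The number of a ∈ {1, ..., 4702} with gcd(a, 4702) = 1 is by definition Euler's totient φ(4702). φ is multiplicative, with φ(p^e) = p^e − p^(e−1). Factorise 4702 = 2 · 2351. Then
  φ(4702) = (2 − 1) · (2351 − 1) = 1 · 2350 = 2350.
So there are 2350 such integers.

Final answer: 2350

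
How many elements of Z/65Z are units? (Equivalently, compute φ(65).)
An element a ∈ Z/65Z is a unit iff gcd(a, 65) = 1, so the number of units is φ(65). φ is multiplicative, with φ(p^e) = p^e − p^(e−1). Factorise 65 = 5 · 13. Then
  φ(65) = (5 − 1) · (13 − 1) = 4 · 12 = 48.

Final answer: Z/65Z has φ(65) = 48 units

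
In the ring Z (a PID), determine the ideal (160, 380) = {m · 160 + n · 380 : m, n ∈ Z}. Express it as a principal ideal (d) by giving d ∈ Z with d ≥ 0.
In the PID Z, (a, b) is generated by gcd(a, b). Compute gcd(380, 160) with the extended Euclidean algorithm, tracking rows (r, s, t) with s·380 + t·160 = r:
  row A: (380, 1, 0)   [1·380 + 0·160 = 380]
  row B: (160, 0, 1)   [0·380 + 1·160 = 160]
  380 = 2·160 + 60   → row C = row A − 2·row B = (60, 1, −2)   [check: 1·380 − 2·160 = 60]
  160 = 2·60 + 40   → row D = row B − 2·row C = (40, −2, 5)   [check: −2·380 + 5·160 = 40]
  60 = 1·40 + 20   → row E = row C − 1·row D = (20, 3, −7)   [check: 3·380 − 7·160 = 20]
  40 = 2·20 + 0   → remainder 0, stop. gcd = 20 (last nonzero row E).
So gcd(160, 380) = 20, with Bézout identity 3·380 − 7·160 = 20. Containment (⊇): the Bézout identity exhibits 20 as an element of (160, 380), giving (20) ⊆ (160, 380). Containment (⊆): since 20 | 160 and 20 | 380 (160 = 20·8, 380 = 20·19), every Z-linear combination of 160 and 380 is divisible by 20, so (160, 380) ⊆ (20). Therefore (160, 380) = (20), d = 20.

Final answer: (160, 380) = (20); d = 20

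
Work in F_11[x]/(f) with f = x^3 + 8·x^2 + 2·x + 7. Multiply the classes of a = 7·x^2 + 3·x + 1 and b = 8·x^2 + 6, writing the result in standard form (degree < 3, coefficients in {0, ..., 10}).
a · b ≡ 8·x^2 + x + 4 (mod f(x))

Multiply as integer polynomials: a · b = 56·x^4 + 24·x^3 + 50·x^2 + 18·x + 6. Reducing coefficients mod 11: a · b ≡ x^4 + 2·x^3 + 6·x^2 + 7·x + 6. Now divide by f(x) = x^3 + 8·x^2 + 2·x + 7 in F_11[x], eliminating the leading term at each step:
  leading term x^4: subtract (x)·f(x) = x^4 + 8·x^3 + 2·x^2 + 7·x, leaving 5·x^3 + 4·x^2 + 6 (coefficients mod 11)
  leading term 5·x^3: subtract (5)·f(x) = 5·x^3 + 7·x^2 + 10·x + 2, leaving 8·x^2 + x + 4 (coefficients mod 11)
The degree is now < 3, so this is the remainder. Hence a · b ≡ 8·x^2 + x + 4 in F_11[x]/(f).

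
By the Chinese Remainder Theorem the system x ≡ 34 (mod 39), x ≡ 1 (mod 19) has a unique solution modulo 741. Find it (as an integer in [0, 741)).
x ≡ 229 (mod 741); the representative in [0, 741) is 229

The moduli 39, 19 are pairwise coprime, so by the CRT there is a unique solution mod 39·19 = 741.
Solve by successive substitution. Start with x ≡ 34 (mod 39).
  Combine with x ≡ 1 (mod 19): write x = 34 + 39·t and require 34 + 39·t ≡ 1 (mod 19), i.e. 39·t ≡ 1 − 34 ≡ 5 (mod 19). Since 39^(−1) ≡ 1 (mod 19) (39 ≡ 1 (mod 19)), t ≡ 1·5 ≡ 5 (mod 19). So x ≡ 34 + 39·5 = 229 (mod 741).
Unique solution in [0, 741): x = 229.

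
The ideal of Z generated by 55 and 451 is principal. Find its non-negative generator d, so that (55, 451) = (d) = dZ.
(55, 451) = (11); d = 11

In the PID Z, (a, b) is generated by gcd(a, b). Compute gcd(451, 55) with the extended Euclidean algorithm, tracking rows (r, s, t) with s·451 + t·55 = r:
  row A: (451, 1, 0)   [1·451 + 0·55 = 451]
  row B: (55, 0, 1)   [0·451 + 1·55 = 55]
  451 = 8·55 + 11   → row C = row A − 8·row B = (11, 1, −8)   [check: 1·451 − 8·55 = 11]
  55 = 5·11 + 0   → remainder 0, stop. gcd = 11 (last nonzero row C).
So gcd(55, 451) = 11, with Bézout identity 1·451 − 8·55 = 11. Containment (⊇): the Bézout identity exhibits 11 as an element of (55, 451), giving (11) ⊆ (55, 451). Containment (⊆): since 11 | 55 and 11 | 451 (55 = 11·5, 451 = 11·41), every Z-linear combination of 55 and 451 is divisible by 11, so (55, 451) ⊆ (11). Therefore (55, 451) = (11), d = 11.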